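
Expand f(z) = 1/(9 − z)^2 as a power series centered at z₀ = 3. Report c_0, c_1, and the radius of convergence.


Let w = z − z₀, so z = z₀ + w.
Then 9 − z = 9 − (z₀ + w) = (9 − z₀) − w = 6 − w.
f(z) = 1/(6 − w)^2 = (1/(6)^2) · (1 − w/(6))^{−2}.
By the binomial series (1−u)^{−2} = Σ_{n≥0} C(n+1, 1) u^n for |u|<1, with u = w/(6):
  c_n = C(n+1, 1) / (6)^(n+2).
  c_0 = 1/(6)^2 = 1/36.
  c_1 = 2/(6)^3 = 1/108.
The series is valid for |w/d| < 1, i.e. |z − z₀| < |d|.
Radius of convergence: R = |9 − z₀| = |6| = 6 (distance from z₀ to the singularity z = 9).

c_0 = 1/36, c_1 = 1/108; R = 6.


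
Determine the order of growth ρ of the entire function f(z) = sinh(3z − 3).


sinh(w) is a linear combination of e^{iw} and e^{−iw} (or e^w, e^{−w} in the hyperbolic case), so |sinh(w)| ≤ e^{|w|}. With w = 3z − 3, |w| ≤ 3|z| + 3 = 3r + 3 on |z| = r, giving M(r) ≤ e^{3r + 3}, so ρ ≤ 1. On a suitable ray (z = it for sin/cos; z = t for sinh/cosh, t real → ∞), |sinh(3z − 3)| grows like e^{3|t|}/2, so ρ ≥ 1. Hence ρ = 1.
Therefore ρ = 1.

Order ρ = 1.


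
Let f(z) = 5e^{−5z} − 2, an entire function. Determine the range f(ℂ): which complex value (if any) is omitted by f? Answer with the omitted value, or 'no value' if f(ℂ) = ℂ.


Little Picard bounds the complement of f(ℂ) to at most one point.
e^{−5z} is never zero on ℂ, so 5·e^{−5z} takes every value in ℂ ∖ {0}. Adding -2 shifts the range to ℂ ∖ {-2}. Thus f omits exactly the value -2.

Omitted value: -2.


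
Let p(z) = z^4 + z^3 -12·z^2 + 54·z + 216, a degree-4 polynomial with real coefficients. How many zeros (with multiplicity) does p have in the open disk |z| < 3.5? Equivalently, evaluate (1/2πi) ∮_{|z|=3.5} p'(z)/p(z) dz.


The zeros of p are: -4, (3 + 3i), (3 - 3i), -3.
Their magnitudes are: 4, 4.243, 4.243, 3.
Zeros with |z| < R = 3.5: -3.
Count = 1.
By the argument principle, (1/2πi) ∮_{|z|=R} p'(z)/p(z) dz equals exactly this count.

Number of zeros inside |z| < 3.5: 1.


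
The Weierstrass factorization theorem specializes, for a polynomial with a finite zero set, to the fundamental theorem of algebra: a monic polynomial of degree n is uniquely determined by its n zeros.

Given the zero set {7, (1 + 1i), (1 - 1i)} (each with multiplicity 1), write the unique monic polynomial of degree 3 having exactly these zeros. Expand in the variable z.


The polynomial is p(z) = ∏_{α ∈ S} (z − α), where S = {7, (1 + 1i), (1 - 1i)}.
Expanding the product yields: p(z) = z^3 -9·z^2 + 16·z -14.
Note conjugate pairs combine to real quadratics: (z − (1+1i))(z − (1−1i)) = z² − 2z + 2.
The resulting polynomial has degree 3 and real coefficients as required.

p(z) = z^3 -9·z^2 + 16·z -14.


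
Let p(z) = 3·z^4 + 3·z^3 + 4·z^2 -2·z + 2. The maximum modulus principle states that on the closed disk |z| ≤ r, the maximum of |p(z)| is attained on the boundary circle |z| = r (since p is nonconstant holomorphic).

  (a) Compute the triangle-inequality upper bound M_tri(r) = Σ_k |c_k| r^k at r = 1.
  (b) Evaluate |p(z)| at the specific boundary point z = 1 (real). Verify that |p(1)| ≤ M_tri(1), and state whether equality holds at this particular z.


Coefficients: c_0 = 2, c_1 = -2, c_2 = 4, c_3 = 3, c_4 = 3. Radius r = 1.
Part (a). Triangle bound: M_tri(r) = Σ_k |c_k| r^k
  = |2|·1^0 + |-2|·1^1 + |4|·1^2 + |3|·1^3 + |3|·1^4
  = 2 + 2 + 4 + 3 + 3 = 14.
This bounds M(r) := max_{|z|=r} |p(z)| from above; equality holds iff all terms c_k z^k can be made to align in phase at a single z on |z|=r.
Part (b). At z = 1 (real, on the circle |z| = r):
  p(1) = (2)·1^0 + (-2)·1^1 + (4)·1^2 + (3)·1^3 + (3)·1^4 = 10.
  |p(1)| = 10.
Check: |p(1)| = 10 ≤ 14 = M_tri(1). ✓ Equality does not hold at z = 1 (the coefficients have mixed signs, so the terms do not all align in phase there).

M_tri(1) = 14; |p(1)| = 10; equality at z=1: no.


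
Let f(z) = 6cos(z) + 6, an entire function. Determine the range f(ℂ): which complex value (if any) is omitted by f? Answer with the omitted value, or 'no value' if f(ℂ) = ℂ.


Little Picard bounds the complement of f(ℂ) to at most one point.
cos is entire and surjective onto ℂ: for every w ∈ ℂ, cos(ζ) = w has a solution ζ ∈ ℂ (e.g., via the complex inverse arccos). With ζ = z this gives z = ζ/(1). Then 6·cos(z) takes every value in 6·ℂ = ℂ, and adding 6 is a bijection of ℂ. So f is surjective and omits no value. (Note: only on the real line is cos bounded by [−1, 1].)

Omitted value: no value.


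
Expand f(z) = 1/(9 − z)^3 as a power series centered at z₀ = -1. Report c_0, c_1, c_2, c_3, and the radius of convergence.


Let w = z − z₀, so z = z₀ + w.
Then 9 − z = 9 − (z₀ + w) = (9 − z₀) − w = 10 − w.
f(z) = 1/(10 − w)^3 = (1/(10)^3) · (1 − w/(10))^{−3}.
By the binomial series (1−u)^{−3} = Σ_{n≥0} C(n+2, 2) u^n for |u|<1, with u = w/(10):
  c_n = C(n+2, 2) / (10)^(n+3).
  c_0 = 1/(10)^3 = 1/1000.
  c_1 = 3/(10)^4 = 3/10000.
  c_2 = 6/(10)^5 = 3/50000.
  c_3 = 10/(10)^6 = 1/100000.
The series is valid for |w/d| < 1, i.e. |z − z₀| < |d|.
Radius of convergence: R = |9 − z₀| = |10| = 10 (distance from z₀ to the singularity z = 9).

c_0 = 1/1000, c_1 = 3/10000, c_2 = 3/50000, c_3 = 1/100000; R = 10.


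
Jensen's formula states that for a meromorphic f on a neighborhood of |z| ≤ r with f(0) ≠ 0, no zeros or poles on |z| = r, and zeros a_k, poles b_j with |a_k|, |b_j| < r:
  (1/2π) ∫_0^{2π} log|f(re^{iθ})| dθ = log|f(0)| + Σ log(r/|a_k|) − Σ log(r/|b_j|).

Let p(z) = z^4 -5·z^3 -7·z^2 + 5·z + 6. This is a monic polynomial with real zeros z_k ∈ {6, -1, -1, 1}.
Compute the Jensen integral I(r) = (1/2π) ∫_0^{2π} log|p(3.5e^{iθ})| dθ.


Zeros: -1, -1, 1, 6; r = 3.5.
Inside |z| < r: -1, -1, 1. Outside (|z| ≥ r): 6.
p(0) = 6, so log|p(0)| = log(6) = 1.7918.
Apply Jensen: I(r) = log|p(0)| + Σ_k log(r/|z_k|), summed over zeros inside |z| < r.
  log(r/|z_k|) for z_k = -1: log(3.5/1) = 1.2528
  log(r/|z_k|) for z_k = -1: log(3.5/1) = 1.2528
  log(r/|z_k|) for z_k = 1: log(3.5/1) = 1.2528
  Outside zeros (6) contribute nothing to the Jensen sum.
Sum over inside zeros: 3.7583.
I(r) = log|p(0)| + (inside sum) = 1.7918 + 3.7583 = 5.5500.
Note: since some zeros are outside |z| ≤ r, the simplified n·log(r) form does NOT apply — only the inside zeros contribute.

I(r) ≈ 5.5500.


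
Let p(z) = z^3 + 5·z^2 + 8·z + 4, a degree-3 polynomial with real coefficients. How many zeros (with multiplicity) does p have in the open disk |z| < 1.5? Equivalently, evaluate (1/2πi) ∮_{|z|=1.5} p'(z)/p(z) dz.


The zeros of p are: -1, -2, -2.
Their magnitudes are: 1, 2, 2.
Zeros with |z| < R = 1.5: -1.
Count = 1.
By the argument principle, (1/2πi) ∮_{|z|=R} p'(z)/p(z) dz equals exactly this count.

Number of zeros inside |z| < 1.5: 1.


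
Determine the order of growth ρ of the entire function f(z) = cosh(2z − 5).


cosh(w) is a linear combination of e^{iw} and e^{−iw} (or e^w, e^{−w} in the hyperbolic case), so |cosh(w)| ≤ e^{|w|}. With w = 2z − 5, |w| ≤ 2|z| + 5 = 2r + 5 on |z| = r, giving M(r) ≤ e^{2r + 5}, so ρ ≤ 1. On a suitable ray (z = it for sin/cos; z = t for sinh/cosh, t real → ∞), |cosh(2z − 5)| grows like e^{2|t|}/2, so ρ ≥ 1. Hence ρ = 1.
Therefore ρ = 1.

Order ρ = 1.


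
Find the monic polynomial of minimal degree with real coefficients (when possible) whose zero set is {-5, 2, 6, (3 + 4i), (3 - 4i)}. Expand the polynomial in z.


The polynomial is p(z) = ∏_{α ∈ S} (z − α), where S = {-5, 2, 6, (3 + 4i), (3 - 4i)}.
Expanding the product yields: p(z) = z^5 -9·z^4 + 15·z^3 + 153·z^2 -1060·z + 1500.
Note conjugate pairs combine to real quadratics: (z − (3+4i))(z − (3−4i)) = z² − 6z + 25.
The resulting polynomial has degree 5 and real coefficients as required.

p(z) = z^5 -9·z^4 + 15·z^3 + 153·z^2 -1060·z + 1500.


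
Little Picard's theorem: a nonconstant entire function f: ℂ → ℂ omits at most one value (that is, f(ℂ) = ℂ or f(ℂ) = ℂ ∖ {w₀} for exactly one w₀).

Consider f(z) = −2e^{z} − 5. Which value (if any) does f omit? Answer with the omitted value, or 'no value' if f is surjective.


Little Picard bounds the complement of f(ℂ) to at most one point.
e^{z} is never zero on ℂ, so -2·e^{z} takes every value in ℂ ∖ {0}. Adding -5 shifts the range to ℂ ∖ {-5}. Thus f omits exactly the value -5.

Omitted value: -5.


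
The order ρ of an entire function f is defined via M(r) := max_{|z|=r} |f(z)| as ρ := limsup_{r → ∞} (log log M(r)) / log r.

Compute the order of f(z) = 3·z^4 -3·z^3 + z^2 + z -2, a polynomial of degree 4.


|f(z)| ≤ Σ|c_k|·r^k = O(r^4) as r → ∞. Polynomial growth is O(e^{r^ε}) for every ε > 0 (since r^4/e^{r^ε} → 0), so ρ ≤ ε for all ε > 0, i.e. ρ = 0. Every nonconstant polynomial has order 0.
Therefore ρ = 0.

Order ρ = 0.


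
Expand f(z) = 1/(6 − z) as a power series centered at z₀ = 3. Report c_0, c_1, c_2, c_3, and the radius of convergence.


Let w = z − z₀, so z = z₀ + w.
Then 6 − z = 6 − (z₀ + w) = (6 − z₀) − w = 3 − w.
f(z) = 1/(3 − w) = (1/(3)) · 1/(1 − w/(3)) = Σ_{n≥0} w^n / (3)^(n+1).
So c_n = 1/(3)^(n+1):
  c_0 = 1/(3)^1 = 1/3.
  c_1 = 1/(3)^2 = 1/9.
  c_2 = 1/(3)^3 = 1/27.
  c_3 = 1/(3)^4 = 1/81.
The series is valid for |w/d| < 1, i.e. |z − z₀| < |d|.
Radius of convergence: R = |6 − z₀| = |3| = 3 (distance from z₀ to the singularity z = 6).

c_0 = 1/3, c_1 = 1/9, c_2 = 1/27, c_3 = 1/81; R = 3.


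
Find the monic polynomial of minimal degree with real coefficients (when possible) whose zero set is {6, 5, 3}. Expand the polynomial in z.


The polynomial is p(z) = ∏_{α ∈ S} (z − α), where S = {6, 5, 3}.
Expanding the product yields: p(z) = z^3 -14·z^2 + 63·z -90.
The resulting polynomial has degree 3 and real coefficients as required.

p(z) = z^3 -14·z^2 + 63·z -90.


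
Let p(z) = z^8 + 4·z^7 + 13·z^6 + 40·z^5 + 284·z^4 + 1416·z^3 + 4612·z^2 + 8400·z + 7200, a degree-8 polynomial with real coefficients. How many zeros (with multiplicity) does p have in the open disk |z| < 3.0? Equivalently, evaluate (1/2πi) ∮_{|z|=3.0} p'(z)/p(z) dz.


The zeros of p are: (-1 + 3i), (-1 - 3i), (-2 + 2i), (-2 - 2i), (3 + 3i), (3 - 3i), (-2 + 1i), (-2 - 1i).
Their magnitudes are: 3.162, 3.162, 2.828, 2.828, 4.243, 4.243, 2.236, 2.236.
Zeros with |z| < R = 3.0: (-2 + 2i), (-2 - 2i), (-2 + 1i), (-2 - 1i).
Count = 4.
By the argument principle, (1/2πi) ∮_{|z|=R} p'(z)/p(z) dz equals exactly this count.

Number of zeros inside |z| < 3.0: 4.


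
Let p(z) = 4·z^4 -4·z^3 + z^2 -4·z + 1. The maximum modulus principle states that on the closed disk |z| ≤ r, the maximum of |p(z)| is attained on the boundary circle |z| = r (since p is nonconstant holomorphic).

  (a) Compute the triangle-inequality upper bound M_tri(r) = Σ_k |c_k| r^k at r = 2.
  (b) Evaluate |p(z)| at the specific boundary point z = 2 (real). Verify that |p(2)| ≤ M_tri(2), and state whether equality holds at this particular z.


Coefficients: c_0 = 1, c_1 = -4, c_2 = 1, c_3 = -4, c_4 = 4. Radius r = 2.
Part (a). Triangle bound: M_tri(r) = Σ_k |c_k| r^k
  = |1|·2^0 + |-4|·2^1 + |1|·2^2 + |-4|·2^3 + |4|·2^4
  = 1 + 8 + 4 + 32 + 64 = 109.
This bounds M(r) := max_{|z|=r} |p(z)| from above; equality holds iff all terms c_k z^k can be made to align in phase at a single z on |z|=r.
Part (b). At z = 2 (real, on the circle |z| = r):
  p(2) = (1)·2^0 + (-4)·2^1 + (1)·2^2 + (-4)·2^3 + (4)·2^4 = 29.
  |p(2)| = 29.
Check: |p(2)| = 29 ≤ 109 = M_tri(2). ✓ Equality does not hold at z = 2 (the coefficients have mixed signs, so the terms do not all align in phase there).

M_tri(2) = 109; |p(2)| = 29; equality at z=2: no.


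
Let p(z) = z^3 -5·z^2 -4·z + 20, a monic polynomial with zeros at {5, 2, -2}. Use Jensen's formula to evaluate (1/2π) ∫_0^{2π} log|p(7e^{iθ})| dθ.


Zeros: -2, 2, 5; r = 7.
Inside |z| < r: -2, 2, 5. Outside (|z| ≥ r): ∅.
p(0) = 20, so log|p(0)| = log(20) = 2.9957.
Apply Jensen: I(r) = log|p(0)| + Σ_k log(r/|z_k|), summed over zeros inside |z| < r.
  log(r/|z_k|) for z_k = 5: log(7/5) = 0.3365
  log(r/|z_k|) for z_k = 2: log(7/2) = 1.2528
  log(r/|z_k|) for z_k = -2: log(7/2) = 1.2528
Sum over inside zeros: 2.8420.
I(r) = log|p(0)| + (inside sum) = 2.9957 + 2.8420 = 5.8377.
Closed form (all zeros inside, monic): I(r) = n·log(r) = 3·log(7) = 5.8377. ✓

I(r) ≈ 5.8377.


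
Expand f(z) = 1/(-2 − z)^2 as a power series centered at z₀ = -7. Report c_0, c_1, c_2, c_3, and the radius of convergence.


Let w = z − z₀, so z = z₀ + w.
Then -2 − z = -2 − (z₀ + w) = (-2 − z₀) − w = 5 − w.
f(z) = 1/(5 − w)^2 = (1/(5)^2) · (1 − w/(5))^{−2}.
By the binomial series (1−u)^{−2} = Σ_{n≥0} C(n+1, 1) u^n for |u|<1, with u = w/(5):
  c_n = C(n+1, 1) / (5)^(n+2).
  c_0 = 1/(5)^2 = 1/25.
  c_1 = 2/(5)^3 = 2/125.
  c_2 = 3/(5)^4 = 3/625.
  c_3 = 4/(5)^5 = 4/3125.
The series is valid for |w/d| < 1, i.e. |z − z₀| < |d|.
Radius of convergence: R = |-2 − z₀| = |5| = 5 (distance from z₀ to the singularity z = -2).

c_0 = 1/25, c_1 = 2/125, c_2 = 3/625, c_3 = 4/3125; R = 5.


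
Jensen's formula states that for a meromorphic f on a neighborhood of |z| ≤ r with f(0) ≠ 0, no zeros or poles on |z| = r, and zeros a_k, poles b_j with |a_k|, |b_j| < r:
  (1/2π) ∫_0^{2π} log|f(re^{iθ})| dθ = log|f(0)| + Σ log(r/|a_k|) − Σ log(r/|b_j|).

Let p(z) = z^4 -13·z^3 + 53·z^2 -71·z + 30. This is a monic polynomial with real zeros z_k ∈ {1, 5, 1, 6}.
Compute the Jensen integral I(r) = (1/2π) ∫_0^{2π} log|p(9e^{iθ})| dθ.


Zeros: 1, 1, 5, 6; r = 9.
Inside |z| < r: 1, 1, 5, 6. Outside (|z| ≥ r): ∅.
p(0) = 30, so log|p(0)| = log(30) = 3.4012.
Apply Jensen: I(r) = log|p(0)| + Σ_k log(r/|z_k|), summed over zeros inside |z| < r.
  log(r/|z_k|) for z_k = 1: log(9/1) = 2.1972
  log(r/|z_k|) for z_k = 5: log(9/5) = 0.5878
  log(r/|z_k|) for z_k = 1: log(9/1) = 2.1972
  log(r/|z_k|) for z_k = 6: log(9/6) = 0.4055
Sum over inside zeros: 5.3877.
I(r) = log|p(0)| + (inside sum) = 3.4012 + 5.3877 = 8.7889.
Closed form (all zeros inside, monic): I(r) = n·log(r) = 4·log(9) = 8.7889. ✓

I(r) ≈ 8.7889.


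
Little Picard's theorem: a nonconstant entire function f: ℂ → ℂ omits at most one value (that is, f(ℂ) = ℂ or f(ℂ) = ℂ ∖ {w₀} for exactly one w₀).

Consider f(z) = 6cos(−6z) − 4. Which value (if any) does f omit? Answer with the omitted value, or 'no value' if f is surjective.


Little Picard bounds the complement of f(ℂ) to at most one point.
cos is entire and surjective onto ℂ: for every w ∈ ℂ, cos(ζ) = w has a solution ζ ∈ ℂ (e.g., via the complex inverse arccos). With ζ = −6z this gives z = ζ/(-6). Then 6·cos(−6z) takes every value in 6·ℂ = ℂ, and adding -4 is a bijection of ℂ. So f is surjective and omits no value. (Note: only on the real line is cos bounded by [−1, 1].)

Omitted value: no value.


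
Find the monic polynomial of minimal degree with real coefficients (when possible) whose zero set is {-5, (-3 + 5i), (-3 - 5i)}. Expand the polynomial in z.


The polynomial is p(z) = ∏_{α ∈ S} (z − α), where S = {-5, (-3 + 5i), (-3 - 5i)}.
Expanding the product yields: p(z) = z^3 + 11·z^2 + 64·z + 170.
Note conjugate pairs combine to real quadratics: (z − (-3+5i))(z − (-3−5i)) = z² + 6z + 34.
The resulting polynomial has degree 3 and real coefficients as required.

p(z) = z^3 + 11·z^2 + 64·z + 170.


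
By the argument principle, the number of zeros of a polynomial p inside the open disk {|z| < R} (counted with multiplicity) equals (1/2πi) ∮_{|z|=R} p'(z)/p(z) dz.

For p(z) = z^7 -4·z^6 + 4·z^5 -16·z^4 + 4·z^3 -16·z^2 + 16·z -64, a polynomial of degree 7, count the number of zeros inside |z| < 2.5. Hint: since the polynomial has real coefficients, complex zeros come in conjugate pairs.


The zeros of p are: 4, (-1 + 1i), (-1 - 1i), (1 + 1i), (1 - 1i), (0 + 2i), (0 - 2i).
Their magnitudes are: 4, 1.414, 1.414, 1.414, 1.414, 2, 2.
Zeros with |z| < R = 2.5: (-1 + 1i), (-1 - 1i), (1 + 1i), (1 - 1i), (0 + 2i), (0 - 2i).
Count = 6.
By the argument principle, (1/2πi) ∮_{|z|=R} p'(z)/p(z) dz equals exactly this count.

Number of zeros inside |z| < 2.5: 6.


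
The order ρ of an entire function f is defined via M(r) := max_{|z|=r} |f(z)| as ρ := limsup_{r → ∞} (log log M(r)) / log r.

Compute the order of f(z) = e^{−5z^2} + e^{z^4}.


Each summand is entire of order 2 and 4 respectively (as in the single-exponential case). The order of a sum is at most the max of the orders, so ρ ≤ 4. For the lower bound: on |z|=r choose arg z so that 1z^4 is real positive; then |e^{1z^4}| = e^{1r^4} while |e^{-5z^2}| ≤ e^{5r^2} = o(e^{1r^4}). So |f| ≥ e^{1r^4}(1 − o(1)) and ρ ≥ 4. Hence ρ = max(2, 4) = 4.
Therefore ρ = 4.

Order ρ = 4.


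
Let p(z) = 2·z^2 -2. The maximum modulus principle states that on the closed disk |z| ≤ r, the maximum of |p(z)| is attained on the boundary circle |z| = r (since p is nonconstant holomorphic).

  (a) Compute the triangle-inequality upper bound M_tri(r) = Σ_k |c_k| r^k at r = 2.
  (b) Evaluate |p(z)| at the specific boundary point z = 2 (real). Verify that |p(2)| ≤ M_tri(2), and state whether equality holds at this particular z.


Coefficients: c_0 = -2, c_1 = 0, c_2 = 2. Radius r = 2.
Part (a). Triangle bound: M_tri(r) = Σ_k |c_k| r^k
  = |-2|·2^0 + |0|·2^1 + |2|·2^2
  = 2 + 0 + 8 = 10.
This bounds M(r) := max_{|z|=r} |p(z)| from above; equality holds iff all terms c_k z^k can be made to align in phase at a single z on |z|=r.
Part (b). At z = 2 (real, on the circle |z| = r):
  p(2) = (-2)·2^0 + (0)·2^1 + (2)·2^2 = 6.
  |p(2)| = 6.
Check: |p(2)| = 6 ≤ 10 = M_tri(2). ✓ Equality does not hold at z = 2 (the coefficients have mixed signs, so the terms do not all align in phase there).

M_tri(2) = 10; |p(2)| = 6; equality at z=2: no.


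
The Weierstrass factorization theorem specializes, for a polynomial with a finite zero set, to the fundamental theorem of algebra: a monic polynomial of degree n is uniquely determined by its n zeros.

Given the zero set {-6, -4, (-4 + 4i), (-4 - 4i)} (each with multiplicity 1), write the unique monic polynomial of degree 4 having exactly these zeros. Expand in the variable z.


The polynomial is p(z) = ∏_{α ∈ S} (z − α), where S = {-6, -4, (-4 + 4i), (-4 - 4i)}.
Expanding the product yields: p(z) = z^4 + 18·z^3 + 136·z^2 + 512·z + 768.
Note conjugate pairs combine to real quadratics: (z − (-4+4i))(z − (-4−4i)) = z² + 8z + 32.
The resulting polynomial has degree 4 and real coefficients as required.

p(z) = z^4 + 18·z^3 + 136·z^2 + 512·z + 768.


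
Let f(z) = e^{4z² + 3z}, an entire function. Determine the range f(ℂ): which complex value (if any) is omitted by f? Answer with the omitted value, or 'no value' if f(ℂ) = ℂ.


Little Picard bounds the complement of f(ℂ) to at most one point.
The exponent g(z) = 4z² + 3z is a nonconstant polynomial, hence surjective onto ℂ. So e^{g(z)} takes every value in {e^w : w ∈ ℂ} = ℂ ∖ {0}. Adding 0 shifts the range to ℂ ∖ {0}. f omits exactly 0.

Omitted value: 0.


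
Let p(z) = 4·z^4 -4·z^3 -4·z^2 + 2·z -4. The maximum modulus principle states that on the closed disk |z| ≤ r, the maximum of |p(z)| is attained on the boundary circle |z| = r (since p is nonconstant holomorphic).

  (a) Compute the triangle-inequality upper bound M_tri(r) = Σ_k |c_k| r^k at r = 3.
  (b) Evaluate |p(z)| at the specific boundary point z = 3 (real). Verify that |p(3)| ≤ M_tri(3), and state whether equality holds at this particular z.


Coefficients: c_0 = -4, c_1 = 2, c_2 = -4, c_3 = -4, c_4 = 4. Radius r = 3.
Part (a). Triangle bound: M_tri(r) = Σ_k |c_k| r^k
  = |-4|·3^0 + |2|·3^1 + |-4|·3^2 + |-4|·3^3 + |4|·3^4
  = 4 + 6 + 36 + 108 + 324 = 478.
This bounds M(r) := max_{|z|=r} |p(z)| from above; equality holds iff all terms c_k z^k can be made to align in phase at a single z on |z|=r.
Part (b). At z = 3 (real, on the circle |z| = r):
  p(3) = (-4)·3^0 + (2)·3^1 + (-4)·3^2 + (-4)·3^3 + (4)·3^4 = 182.
  |p(3)| = 182.
Check: |p(3)| = 182 ≤ 478 = M_tri(3). ✓ Equality does not hold at z = 3 (the coefficients have mixed signs, so the terms do not all align in phase there).

M_tri(3) = 478; |p(3)| = 182; equality at z=3: no.


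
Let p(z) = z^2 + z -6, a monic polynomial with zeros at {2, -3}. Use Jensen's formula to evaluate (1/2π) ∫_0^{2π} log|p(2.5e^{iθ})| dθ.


Zeros: -3, 2; r = 2.5.
Inside |z| < r: 2. Outside (|z| ≥ r): -3.
p(0) = -6, so log|p(0)| = log(6) = 1.7918.
Apply Jensen: I(r) = log|p(0)| + Σ_k log(r/|z_k|), summed over zeros inside |z| < r.
  log(r/|z_k|) for z_k = 2: log(2.5/2) = 0.2231
  Outside zeros (-3) contribute nothing to the Jensen sum.
Sum over inside zeros: 0.2231.
I(r) = log|p(0)| + (inside sum) = 1.7918 + 0.2231 = 2.0149.
Note: since some zeros are outside |z| ≤ r, the simplified n·log(r) form does NOT apply — only the inside zeros contribute.

I(r) ≈ 2.0149.


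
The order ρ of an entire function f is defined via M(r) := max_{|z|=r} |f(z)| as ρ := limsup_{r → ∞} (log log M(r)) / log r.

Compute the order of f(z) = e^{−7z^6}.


|e^{−7z^6}| = e^{Re(-7·z^6) + 0} ≤ e^{7|z|^6 + 0} = e^{7r^6 + 0} on |z| = r, so ρ ≤ 6. Choosing z on |z|=r so that -7·z^6 is real positive (always possible by picking arg z appropriately) gives |f(z)| = e^{7r^6 + 0}, matching the bound. The additive constant 0 does not affect log log M(r) ~ 6·log r. Hence ρ = 6.
Therefore ρ = 6.

Order ρ = 6.


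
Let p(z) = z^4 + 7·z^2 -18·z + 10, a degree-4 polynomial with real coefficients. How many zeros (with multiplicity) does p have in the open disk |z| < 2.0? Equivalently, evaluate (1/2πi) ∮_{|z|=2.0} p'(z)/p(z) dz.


The zeros of p are: (-1 + 3i), (-1 - 3i), 1, 1.
Their magnitudes are: 3.162, 3.162, 1, 1.
Zeros with |z| < R = 2.0: 1, 1.
Count = 2.
By the argument principle, (1/2πi) ∮_{|z|=R} p'(z)/p(z) dz equals exactly this count.

Number of zeros inside |z| < 2.0: 2.


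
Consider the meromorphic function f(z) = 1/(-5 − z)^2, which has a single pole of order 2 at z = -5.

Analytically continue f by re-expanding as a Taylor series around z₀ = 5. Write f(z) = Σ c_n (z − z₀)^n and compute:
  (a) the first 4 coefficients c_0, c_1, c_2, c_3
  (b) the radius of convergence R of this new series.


Let w = z − z₀, so z = z₀ + w.
Then -5 − z = -5 − (z₀ + w) = (-5 − z₀) − w = -10 − w.
f(z) = 1/(-10 − w)^2 = (1/(-10)^2) · (1 − w/(-10))^{−2}.
By the binomial series (1−u)^{−2} = Σ_{n≥0} C(n+1, 1) u^n for |u|<1, with u = w/(-10):
  c_n = C(n+1, 1) / (-10)^(n+2).
  c_0 = 1/(-10)^2 = 1/100.
  c_1 = 2/(-10)^3 = -1/500.
  c_2 = 3/(-10)^4 = 3/10000.
  c_3 = 4/(-10)^5 = -1/25000.
The series is valid for |w/d| < 1, i.e. |z − z₀| < |d|.
Radius of convergence: R = |-5 − z₀| = |-10| = 10 (distance from z₀ to the singularity z = -5).

c_0 = 1/100, c_1 = -1/500, c_2 = 3/10000, c_3 = -1/25000; R = 10.


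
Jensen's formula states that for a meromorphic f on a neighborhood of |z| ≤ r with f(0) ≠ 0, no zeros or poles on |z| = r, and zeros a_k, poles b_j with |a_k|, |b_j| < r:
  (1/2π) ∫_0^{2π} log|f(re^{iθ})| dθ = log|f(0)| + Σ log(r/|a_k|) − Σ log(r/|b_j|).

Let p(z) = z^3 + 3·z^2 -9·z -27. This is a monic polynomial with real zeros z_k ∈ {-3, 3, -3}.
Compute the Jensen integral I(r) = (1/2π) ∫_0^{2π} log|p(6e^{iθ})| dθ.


Zeros: -3, -3, 3; r = 6.
Inside |z| < r: -3, -3, 3. Outside (|z| ≥ r): ∅.
p(0) = -27, so log|p(0)| = log(27) = 3.2958.
Apply Jensen: I(r) = log|p(0)| + Σ_k log(r/|z_k|), summed over zeros inside |z| < r.
  log(r/|z_k|) for z_k = -3: log(6/3) = 0.6931
  log(r/|z_k|) for z_k = 3: log(6/3) = 0.6931
  log(r/|z_k|) for z_k = -3: log(6/3) = 0.6931
Sum over inside zeros: 2.0794.
I(r) = log|p(0)| + (inside sum) = 3.2958 + 2.0794 = 5.3753.
Closed form (all zeros inside, monic): I(r) = n·log(r) = 3·log(6) = 5.3753. ✓

I(r) ≈ 5.3753.


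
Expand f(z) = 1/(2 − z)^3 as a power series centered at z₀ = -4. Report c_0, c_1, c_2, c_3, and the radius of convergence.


Let w = z − z₀, so z = z₀ + w.
Then 2 − z = 2 − (z₀ + w) = (2 − z₀) − w = 6 − w.
f(z) = 1/(6 − w)^3 = (1/(6)^3) · (1 − w/(6))^{−3}.
By the binomial series (1−u)^{−3} = Σ_{n≥0} C(n+2, 2) u^n for |u|<1, with u = w/(6):
  c_n = C(n+2, 2) / (6)^(n+3).
  c_0 = 1/(6)^3 = 1/216.
  c_1 = 3/(6)^4 = 1/432.
  c_2 = 6/(6)^5 = 1/1296.
  c_3 = 10/(6)^6 = 5/23328.
The series is valid for |w/d| < 1, i.e. |z − z₀| < |d|.
Radius of convergence: R = |2 − z₀| = |6| = 6 (distance from z₀ to the singularity z = 2).

c_0 = 1/216, c_1 = 1/432, c_2 = 1/1296, c_3 = 5/23328; R = 6.


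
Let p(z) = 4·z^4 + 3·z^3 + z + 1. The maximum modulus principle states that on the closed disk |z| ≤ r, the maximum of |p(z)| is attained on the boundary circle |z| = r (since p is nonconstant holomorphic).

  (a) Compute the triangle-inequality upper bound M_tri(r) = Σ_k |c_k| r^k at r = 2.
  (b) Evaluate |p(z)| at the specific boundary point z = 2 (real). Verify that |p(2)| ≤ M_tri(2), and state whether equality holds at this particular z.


Coefficients: c_0 = 1, c_1 = 1, c_2 = 0, c_3 = 3, c_4 = 4. Radius r = 2.
Part (a). Triangle bound: M_tri(r) = Σ_k |c_k| r^k
  = |1|·2^0 + |1|·2^1 + |0|·2^2 + |3|·2^3 + |4|·2^4
  = 1 + 2 + 0 + 24 + 64 = 91.
This bounds M(r) := max_{|z|=r} |p(z)| from above; equality holds iff all terms c_k z^k can be made to align in phase at a single z on |z|=r.
Part (b). At z = 2 (real, on the circle |z| = r):
  p(2) = (1)·2^0 + (1)·2^1 + (0)·2^2 + (3)·2^3 + (4)·2^4 = 91.
  |p(2)| = 91.
Since all nonzero coefficients share the same sign, |p(2)| = 91 = M_tri(2); the triangle bound is attained at z = 2, so in fact M(r) = 91.

M_tri(2) = 91; |p(2)| = 91; equality at z=2: yes.


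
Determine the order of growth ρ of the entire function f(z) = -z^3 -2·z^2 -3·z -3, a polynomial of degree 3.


|f(z)| ≤ Σ|c_k|·r^k = O(r^3) as r → ∞. Polynomial growth is O(e^{r^ε}) for every ε > 0 (since r^3/e^{r^ε} → 0), so ρ ≤ ε for all ε > 0, i.e. ρ = 0. Every nonconstant polynomial has order 0.
Therefore ρ = 0.

Order ρ = 0.


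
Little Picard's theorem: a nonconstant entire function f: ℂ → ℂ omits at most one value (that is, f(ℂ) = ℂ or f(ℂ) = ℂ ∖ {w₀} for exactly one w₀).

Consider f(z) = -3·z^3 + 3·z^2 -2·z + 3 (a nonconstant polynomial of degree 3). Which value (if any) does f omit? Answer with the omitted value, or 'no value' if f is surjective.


Little Picard bounds the complement of f(ℂ) to at most one point.
For every w ∈ ℂ, the equation p(z) − w = 0 is a nonconstant polynomial in z and hence has at least one root by the fundamental theorem of algebra. So p is surjective onto ℂ, omitting no value.

Omitted value: no value.


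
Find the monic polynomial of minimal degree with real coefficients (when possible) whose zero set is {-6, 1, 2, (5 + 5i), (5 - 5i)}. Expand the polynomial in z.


The polynomial is p(z) = ∏_{α ∈ S} (z − α), where S = {-6, 1, 2, (5 + 5i), (5 - 5i)}.
Expanding the product yields: p(z) = z^5 -7·z^4 + 4·z^3 + 322·z^2 -920·z + 600.
Note conjugate pairs combine to real quadratics: (z − (5+5i))(z − (5−5i)) = z² − 10z + 50.
The resulting polynomial has degree 5 and real coefficients as required.

p(z) = z^5 -7·z^4 + 4·z^3 + 322·z^2 -920·z + 600.


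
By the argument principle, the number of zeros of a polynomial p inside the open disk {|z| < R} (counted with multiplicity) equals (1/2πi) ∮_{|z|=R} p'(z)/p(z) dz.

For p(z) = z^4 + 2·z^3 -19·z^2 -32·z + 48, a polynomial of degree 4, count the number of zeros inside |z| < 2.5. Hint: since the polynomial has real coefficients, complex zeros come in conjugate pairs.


The zeros of p are: 1, 4, -4, -3.
Their magnitudes are: 1, 4, 4, 3.
Zeros with |z| < R = 2.5: 1.
Count = 1.
By the argument principle, (1/2πi) ∮_{|z|=R} p'(z)/p(z) dz equals exactly this count.

Number of zeros inside |z| < 2.5: 1.


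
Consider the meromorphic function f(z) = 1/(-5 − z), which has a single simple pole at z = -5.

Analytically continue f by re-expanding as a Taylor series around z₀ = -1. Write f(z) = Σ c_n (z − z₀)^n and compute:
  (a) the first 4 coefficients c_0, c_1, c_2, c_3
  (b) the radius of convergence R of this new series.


Let w = z − z₀, so z = z₀ + w.
Then -5 − z = -5 − (z₀ + w) = (-5 − z₀) − w = -4 − w.
f(z) = 1/(-4 − w) = (1/(-4)) · 1/(1 − w/(-4)) = Σ_{n≥0} w^n / (-4)^(n+1).
So c_n = 1/(-4)^(n+1):
  c_0 = 1/(-4)^1 = -1/4.
  c_1 = 1/(-4)^2 = 1/16.
  c_2 = 1/(-4)^3 = -1/64.
  c_3 = 1/(-4)^4 = 1/256.
The series is valid for |w/d| < 1, i.e. |z − z₀| < |d|.
Radius of convergence: R = |-5 − z₀| = |-4| = 4 (distance from z₀ to the singularity z = -5).

c_0 = -1/4, c_1 = 1/16, c_2 = -1/64, c_3 = 1/256; R = 4.


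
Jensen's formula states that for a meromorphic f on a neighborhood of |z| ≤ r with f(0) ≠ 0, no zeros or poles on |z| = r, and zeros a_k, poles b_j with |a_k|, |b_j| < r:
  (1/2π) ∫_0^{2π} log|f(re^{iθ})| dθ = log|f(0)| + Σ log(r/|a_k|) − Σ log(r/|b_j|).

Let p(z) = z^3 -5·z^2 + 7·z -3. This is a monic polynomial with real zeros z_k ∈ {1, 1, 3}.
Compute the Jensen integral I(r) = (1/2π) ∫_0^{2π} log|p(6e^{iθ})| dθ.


Zeros: 1, 1, 3; r = 6.
Inside |z| < r: 1, 1, 3. Outside (|z| ≥ r): ∅.
p(0) = -3, so log|p(0)| = log(3) = 1.0986.
Apply Jensen: I(r) = log|p(0)| + Σ_k log(r/|z_k|), summed over zeros inside |z| < r.
  log(r/|z_k|) for z_k = 1: log(6/1) = 1.7918
  log(r/|z_k|) for z_k = 1: log(6/1) = 1.7918
  log(r/|z_k|) for z_k = 3: log(6/3) = 0.6931
Sum over inside zeros: 4.2767.
I(r) = log|p(0)| + (inside sum) = 1.0986 + 4.2767 = 5.3753.
Closed form (all zeros inside, monic): I(r) = n·log(r) = 3·log(6) = 5.3753. ✓

I(r) ≈ 5.3753.


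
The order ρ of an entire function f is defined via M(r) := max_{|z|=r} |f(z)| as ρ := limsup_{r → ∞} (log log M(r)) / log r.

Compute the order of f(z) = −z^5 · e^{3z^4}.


M(r) = max_{|z|=r} |-1|·|z|^5·|e^{3z^4}| = 1·r^5 · e^{3r^4} (the factors attain their maxima compatibly on |z|=r). Then log M(r) = log 1 + 5·log r + 3r^4, dominated by the last term, so log log M(r) ~ 4·log r. The polynomial factor -1z^5 contributes only a log r term and does not affect the order. ρ = 4.
Therefore ρ = 4.

Order ρ = 4.


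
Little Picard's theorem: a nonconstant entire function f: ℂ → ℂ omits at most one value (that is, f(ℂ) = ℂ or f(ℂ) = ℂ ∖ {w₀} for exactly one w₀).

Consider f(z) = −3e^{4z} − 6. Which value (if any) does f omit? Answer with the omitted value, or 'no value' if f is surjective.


Little Picard bounds the complement of f(ℂ) to at most one point.
e^{4z} is never zero on ℂ, so -3·e^{4z} takes every value in ℂ ∖ {0}. Adding -6 shifts the range to ℂ ∖ {-6}. Thus f omits exactly the value -6.

Omitted value: -6.


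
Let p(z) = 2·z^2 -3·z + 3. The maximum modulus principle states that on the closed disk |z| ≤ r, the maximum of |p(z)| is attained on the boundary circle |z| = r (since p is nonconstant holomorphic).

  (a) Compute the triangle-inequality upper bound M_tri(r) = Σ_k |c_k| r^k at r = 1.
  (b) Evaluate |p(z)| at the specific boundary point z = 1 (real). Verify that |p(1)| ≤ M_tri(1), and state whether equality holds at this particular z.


Coefficients: c_0 = 3, c_1 = -3, c_2 = 2. Radius r = 1.
Part (a). Triangle bound: M_tri(r) = Σ_k |c_k| r^k
  = |3|·1^0 + |-3|·1^1 + |2|·1^2
  = 3 + 3 + 2 = 8.
This bounds M(r) := max_{|z|=r} |p(z)| from above; equality holds iff all terms c_k z^k can be made to align in phase at a single z on |z|=r.
Part (b). At z = 1 (real, on the circle |z| = r):
  p(1) = (3)·1^0 + (-3)·1^1 + (2)·1^2 = 2.
  |p(1)| = 2.
Check: |p(1)| = 2 ≤ 8 = M_tri(1). ✓ Equality does not hold at z = 1 (the coefficients have mixed signs, so the terms do not all align in phase there).

M_tri(1) = 8; |p(1)| = 2; equality at z=1: no.


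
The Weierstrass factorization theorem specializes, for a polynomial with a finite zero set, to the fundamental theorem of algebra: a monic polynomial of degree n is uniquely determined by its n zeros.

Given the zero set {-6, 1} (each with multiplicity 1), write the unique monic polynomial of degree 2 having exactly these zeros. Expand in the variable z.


The polynomial is p(z) = ∏_{α ∈ S} (z − α), where S = {-6, 1}.
Expanding the product yields: p(z) = z^2 + 5·z -6.
The resulting polynomial has degree 2 and real coefficients as required.

p(z) = z^2 + 5·z -6.


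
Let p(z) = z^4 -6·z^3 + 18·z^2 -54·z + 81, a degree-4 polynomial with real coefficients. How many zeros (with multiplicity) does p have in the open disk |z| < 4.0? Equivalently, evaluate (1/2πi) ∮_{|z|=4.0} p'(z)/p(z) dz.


The zeros of p are: 3, (0 + 3i), (0 - 3i), 3.
Their magnitudes are: 3, 3, 3, 3.
Zeros with |z| < R = 4.0: 3, (0 + 3i), (0 - 3i), 3.
Count = 4.
By the argument principle, (1/2πi) ∮_{|z|=R} p'(z)/p(z) dz equals exactly this count.

Number of zeros inside |z| < 4.0: 4.


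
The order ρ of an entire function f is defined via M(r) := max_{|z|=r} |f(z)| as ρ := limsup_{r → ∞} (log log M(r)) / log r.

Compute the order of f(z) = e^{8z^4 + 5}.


|e^{8z^4 + 5}| = e^{Re(8·z^4) + 5} ≤ e^{8|z|^4 + 5} = e^{8r^4 + 5} on |z| = r, so ρ ≤ 4. Choosing z on |z|=r so that 8·z^4 is real positive (always possible by picking arg z appropriately) gives |f(z)| = e^{8r^4 + 5}, matching the bound. The additive constant 5 does not affect log log M(r) ~ 4·log r. Hence ρ = 4.
Therefore ρ = 4.

Order ρ = 4.


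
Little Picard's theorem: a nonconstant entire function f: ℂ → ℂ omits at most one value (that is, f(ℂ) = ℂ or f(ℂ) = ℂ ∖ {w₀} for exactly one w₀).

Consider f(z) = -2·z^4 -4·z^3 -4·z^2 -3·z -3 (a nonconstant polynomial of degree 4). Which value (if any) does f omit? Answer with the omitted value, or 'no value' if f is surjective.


Little Picard bounds the complement of f(ℂ) to at most one point.
For every w ∈ ℂ, the equation p(z) − w = 0 is a nonconstant polynomial in z and hence has at least one root by the fundamental theorem of algebra. So p is surjective onto ℂ, omitting no value.

Omitted value: no value.


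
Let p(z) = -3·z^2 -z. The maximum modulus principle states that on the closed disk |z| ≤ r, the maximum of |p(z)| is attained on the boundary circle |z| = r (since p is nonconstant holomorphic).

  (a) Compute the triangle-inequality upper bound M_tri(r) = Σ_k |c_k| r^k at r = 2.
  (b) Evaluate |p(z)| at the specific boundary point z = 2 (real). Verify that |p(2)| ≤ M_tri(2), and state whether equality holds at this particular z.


Coefficients: c_0 = 0, c_1 = -1, c_2 = -3. Radius r = 2.
Part (a). Triangle bound: M_tri(r) = Σ_k |c_k| r^k
  = |0|·2^0 + |-1|·2^1 + |-3|·2^2
  = 0 + 2 + 12 = 14.
This bounds M(r) := max_{|z|=r} |p(z)| from above; equality holds iff all terms c_k z^k can be made to align in phase at a single z on |z|=r.
Part (b). At z = 2 (real, on the circle |z| = r):
  p(2) = (0)·2^0 + (-1)·2^1 + (-3)·2^2 = -14.
  |p(2)| = 14.
Since all nonzero coefficients share the same sign, |p(2)| = 14 = M_tri(2); the triangle bound is attained at z = 2, so in fact M(r) = 14.

M_tri(2) = 14; |p(2)| = 14; equality at z=2: yes.


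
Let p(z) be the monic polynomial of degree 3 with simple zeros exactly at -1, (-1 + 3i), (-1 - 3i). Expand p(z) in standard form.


The polynomial is p(z) = ∏_{α ∈ S} (z − α), where S = {-1, (-1 + 3i), (-1 - 3i)}.
Expanding the product yields: p(z) = z^3 + 3·z^2 + 12·z + 10.
Note conjugate pairs combine to real quadratics: (z − (-1+3i))(z − (-1−3i)) = z² + 2z + 10.
The resulting polynomial has degree 3 and real coefficients as required.

p(z) = z^3 + 3·z^2 + 12·z + 10.


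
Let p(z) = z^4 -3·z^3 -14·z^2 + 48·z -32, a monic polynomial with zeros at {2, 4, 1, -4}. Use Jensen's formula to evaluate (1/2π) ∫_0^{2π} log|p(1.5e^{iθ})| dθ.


Zeros: -4, 1, 2, 4; r = 1.5.
Inside |z| < r: 1. Outside (|z| ≥ r): -4, 2, 4.
p(0) = -32, so log|p(0)| = log(32) = 3.4657.
Apply Jensen: I(r) = log|p(0)| + Σ_k log(r/|z_k|), summed over zeros inside |z| < r.
  log(r/|z_k|) for z_k = 1: log(1.5/1) = 0.4055
  Outside zeros (-4, 2, 4) contribute nothing to the Jensen sum.
Sum over inside zeros: 0.4055.
I(r) = log|p(0)| + (inside sum) = 3.4657 + 0.4055 = 3.8712.
Note: since some zeros are outside |z| ≤ r, the simplified n·log(r) form does NOT apply — only the inside zeros contribute.

I(r) ≈ 3.8712.


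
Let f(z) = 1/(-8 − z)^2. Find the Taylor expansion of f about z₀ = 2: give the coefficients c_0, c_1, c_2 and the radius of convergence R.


Let w = z − z₀, so z = z₀ + w.
Then -8 − z = -8 − (z₀ + w) = (-8 − z₀) − w = -10 − w.
f(z) = 1/(-10 − w)^2 = (1/(-10)^2) · (1 − w/(-10))^{−2}.
By the binomial series (1−u)^{−2} = Σ_{n≥0} C(n+1, 1) u^n for |u|<1, with u = w/(-10):
  c_n = C(n+1, 1) / (-10)^(n+2).
  c_0 = 1/(-10)^2 = 1/100.
  c_1 = 2/(-10)^3 = -1/500.
  c_2 = 3/(-10)^4 = 3/10000.
The series is valid for |w/d| < 1, i.e. |z − z₀| < |d|.
Radius of convergence: R = |-8 − z₀| = |-10| = 10 (distance from z₀ to the singularity z = -8).

c_0 = 1/100, c_1 = -1/500, c_2 = 3/10000; R = 10.


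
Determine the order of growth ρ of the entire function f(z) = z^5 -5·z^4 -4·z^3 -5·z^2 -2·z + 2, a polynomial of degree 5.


|f(z)| ≤ Σ|c_k|·r^k = O(r^5) as r → ∞. Polynomial growth is O(e^{r^ε}) for every ε > 0 (since r^5/e^{r^ε} → 0), so ρ ≤ ε for all ε > 0, i.e. ρ = 0. Every nonconstant polynomial has order 0.
Therefore ρ = 0.

Order ρ = 0.


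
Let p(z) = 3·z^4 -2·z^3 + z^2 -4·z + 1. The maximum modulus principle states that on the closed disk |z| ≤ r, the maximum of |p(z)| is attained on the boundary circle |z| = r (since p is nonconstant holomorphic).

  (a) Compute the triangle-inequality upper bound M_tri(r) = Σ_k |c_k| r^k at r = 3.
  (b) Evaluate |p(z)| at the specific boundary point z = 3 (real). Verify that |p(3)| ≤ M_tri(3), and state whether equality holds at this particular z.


Coefficients: c_0 = 1, c_1 = -4, c_2 = 1, c_3 = -2, c_4 = 3. Radius r = 3.
Part (a). Triangle bound: M_tri(r) = Σ_k |c_k| r^k
  = |1|·3^0 + |-4|·3^1 + |1|·3^2 + |-2|·3^3 + |3|·3^4
  = 1 + 12 + 9 + 54 + 243 = 319.
This bounds M(r) := max_{|z|=r} |p(z)| from above; equality holds iff all terms c_k z^k can be made to align in phase at a single z on |z|=r.
Part (b). At z = 3 (real, on the circle |z| = r):
  p(3) = (1)·3^0 + (-4)·3^1 + (1)·3^2 + (-2)·3^3 + (3)·3^4 = 187.
  |p(3)| = 187.
Check: |p(3)| = 187 ≤ 319 = M_tri(3). ✓ Equality does not hold at z = 3 (the coefficients have mixed signs, so the terms do not all align in phase there).

M_tri(3) = 319; |p(3)| = 187; equality at z=3: no.


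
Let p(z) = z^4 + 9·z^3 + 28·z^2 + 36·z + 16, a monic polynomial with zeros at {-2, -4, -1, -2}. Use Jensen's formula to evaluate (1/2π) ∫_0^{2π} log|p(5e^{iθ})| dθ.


Zeros: -4, -2, -2, -1; r = 5.
Inside |z| < r: -4, -2, -2, -1. Outside (|z| ≥ r): ∅.
p(0) = 16, so log|p(0)| = log(16) = 2.7726.
Apply Jensen: I(r) = log|p(0)| + Σ_k log(r/|z_k|), summed over zeros inside |z| < r.
  log(r/|z_k|) for z_k = -2: log(5/2) = 0.9163
  log(r/|z_k|) for z_k = -4: log(5/4) = 0.2231
  log(r/|z_k|) for z_k = -1: log(5/1) = 1.6094
  log(r/|z_k|) for z_k = -2: log(5/2) = 0.9163
Sum over inside zeros: 3.6652.
I(r) = log|p(0)| + (inside sum) = 2.7726 + 3.6652 = 6.4378.
Closed form (all zeros inside, monic): I(r) = n·log(r) = 4·log(5) = 6.4378. ✓

I(r) ≈ 6.4378.


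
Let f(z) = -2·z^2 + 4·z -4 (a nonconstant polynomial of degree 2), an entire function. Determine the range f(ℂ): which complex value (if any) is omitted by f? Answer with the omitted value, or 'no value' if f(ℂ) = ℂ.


Little Picard bounds the complement of f(ℂ) to at most one point.
For every w ∈ ℂ, the equation p(z) − w = 0 is a nonconstant polynomial in z and hence has at least one root by the fundamental theorem of algebra. So p is surjective onto ℂ, omitting no value.

Omitted value: no value.
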